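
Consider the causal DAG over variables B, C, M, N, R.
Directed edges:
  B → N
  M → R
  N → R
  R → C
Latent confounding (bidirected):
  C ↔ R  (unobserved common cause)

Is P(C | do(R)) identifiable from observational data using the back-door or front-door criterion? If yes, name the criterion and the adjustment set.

P(C|do(R)): not identifiable (no BD/FD set).

desc(R)\{R}={C}; candidates ⊆ {B,M,N}.
R↔C: latent back-door arc(s) into R.
size 0: {}; under {} R still reaches {B,C,M,N} ∋ C.
size 1: {B}, {M}, {N}; under {B} R still reaches {C,M,N} ∋ C.
size 2: {B,M}, {B,N}, {M,N}; under {B,M} R still reaches {C,N} ∋ C.
R↔C cannot be blocked by any observed set — no back-door set.
No mediator lies on a directed R→…→C path.
Neither criterion identifies P(C|do(R)) in this graph.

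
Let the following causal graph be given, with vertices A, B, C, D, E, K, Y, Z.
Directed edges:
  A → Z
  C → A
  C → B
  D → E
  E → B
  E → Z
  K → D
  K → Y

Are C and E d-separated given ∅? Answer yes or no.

Yes — C ⊥ E | ∅.

Bayes-Ball from C | ∅ reaches {A,B,Z}.
E ∉ reach(C|∅) ⇒ C ⊥ E | ∅.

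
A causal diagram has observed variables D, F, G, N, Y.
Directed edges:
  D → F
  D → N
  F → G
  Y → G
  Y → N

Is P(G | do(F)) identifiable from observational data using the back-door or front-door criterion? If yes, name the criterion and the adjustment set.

desc(F)\{F}={G}; candidates ⊆ {D,N,Y}.
∅: F⊥G given ∅ in G with F→· removed — back-door holds.
P(G|do(F)) = P(G|F) — no adjustment needed.

P(G|do(F)): backdoor, adjust for ∅.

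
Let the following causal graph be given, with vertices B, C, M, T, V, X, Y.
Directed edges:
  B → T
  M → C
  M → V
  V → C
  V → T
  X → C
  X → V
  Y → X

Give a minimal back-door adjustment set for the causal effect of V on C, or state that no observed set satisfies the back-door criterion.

V→C: minimal back-door set {M, X}.

desc(V)\{V}={C,T}; candidates ⊆ {B,M,X,Y}.
size 0: {}; under {} V still reaches {C,M,X,Y} ∋ C.
size 1: {B}, {M}, {X} …(+1); under {B} V still reaches {C,M,X,Y} ∋ C.
{M,X}: V⊥C given {M,X} in G with V→· removed — back-door holds.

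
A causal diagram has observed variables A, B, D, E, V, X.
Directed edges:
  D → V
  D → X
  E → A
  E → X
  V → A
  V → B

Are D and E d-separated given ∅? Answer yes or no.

Bayes-Ball from D | ∅ reaches {A,B,V,X}.
E ∉ reach(D|∅) ⇒ D ⊥ E | ∅.

Yes — D ⊥ E | ∅.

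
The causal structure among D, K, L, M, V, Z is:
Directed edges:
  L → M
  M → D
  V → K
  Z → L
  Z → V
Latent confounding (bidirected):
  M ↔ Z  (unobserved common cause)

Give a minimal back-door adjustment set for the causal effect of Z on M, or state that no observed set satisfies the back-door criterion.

desc(Z)\{Z}={D,K,L,M,V}; candidates ⊆ {—}.
Z↔M: latent back-door arc(s) into Z.
size 0: {}; under {} Z still reaches {D,M} ∋ M.
Z↔M cannot be blocked by any observed set — no back-door set.

Z→M: no observed back-door set.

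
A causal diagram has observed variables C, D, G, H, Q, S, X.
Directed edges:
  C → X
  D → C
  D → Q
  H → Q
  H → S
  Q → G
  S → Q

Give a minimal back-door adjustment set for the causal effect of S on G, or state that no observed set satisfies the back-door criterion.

S→G: minimal back-door set {H}.

desc(S)\{S}={G,Q}; candidates ⊆ {C,D,H,X}.
size 0: {}; under {} S still reaches {G,H,Q} ∋ G.
{H}: S⊥G given {H} in G with S→· removed — back-door holds.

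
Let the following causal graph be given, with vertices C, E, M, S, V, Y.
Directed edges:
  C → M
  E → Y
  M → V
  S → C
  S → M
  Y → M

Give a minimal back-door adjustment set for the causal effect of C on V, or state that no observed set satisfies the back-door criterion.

desc(C)\{C}={M,V}; candidates ⊆ {E,S,Y}.
size 0: {}; under {} C still reaches {M,S,V} ∋ V.
{S}: C⊥V given {S} in G with C→· removed — back-door holds.

C→V: minimal back-door set {S}.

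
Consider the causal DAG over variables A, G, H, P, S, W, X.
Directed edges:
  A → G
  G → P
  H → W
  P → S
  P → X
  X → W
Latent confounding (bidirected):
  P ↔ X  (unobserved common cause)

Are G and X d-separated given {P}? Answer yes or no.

Bayes-Ball from G | {P} reaches {A,W,X}.
X ∈ reach(G|{P}) ⇒ G ⊥̸ X | {P}.

No — G and X are d-connected given {P}.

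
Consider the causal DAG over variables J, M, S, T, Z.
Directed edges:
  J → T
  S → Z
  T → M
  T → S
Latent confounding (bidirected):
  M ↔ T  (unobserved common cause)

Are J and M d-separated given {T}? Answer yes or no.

No — J and M are d-connected given {T}.

Bayes-Ball from J | {T} reaches {M}.
M ∈ reach(J|{T}) ⇒ J ⊥̸ M | {T}.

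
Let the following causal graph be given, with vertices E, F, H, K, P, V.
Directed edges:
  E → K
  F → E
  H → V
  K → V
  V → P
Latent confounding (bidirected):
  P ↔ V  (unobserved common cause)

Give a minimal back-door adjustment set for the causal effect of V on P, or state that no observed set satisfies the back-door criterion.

desc(V)\{V}={P}; candidates ⊆ {E,F,H,K}.
V↔P: latent back-door arc(s) into V.
size 0: {}; under {} V still reaches {E,F,H,K,P} ∋ P.
size 1: {E}, {F}, {H} …(+1); under {E} V still reaches {H,K,P} ∋ P.
size 2: {E,F}, {E,H}, {E,K} …(+3); under {E,F} V still reaches {H,K,P} ∋ P.
V↔P cannot be blocked by any observed set — no back-door set.

V→P: no observed back-door set.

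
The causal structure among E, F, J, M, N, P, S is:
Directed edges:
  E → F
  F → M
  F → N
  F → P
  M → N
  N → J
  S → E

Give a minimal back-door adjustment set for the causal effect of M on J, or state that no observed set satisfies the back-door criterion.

desc(M)\{M}={J,N}; candidates ⊆ {E,F,P,S}.
size 0: {}; under {} M still reaches {E,F,J,N,P,S} ∋ J.
{F}: M⊥J given {F} in G with M→· removed — back-door holds.

M→J: minimal back-door set {F}.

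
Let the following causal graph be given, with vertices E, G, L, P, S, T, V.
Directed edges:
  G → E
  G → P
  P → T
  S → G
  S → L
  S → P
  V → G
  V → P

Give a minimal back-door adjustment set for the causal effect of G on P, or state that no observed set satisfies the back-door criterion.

G→P: minimal back-door set {S, V}.

desc(G)\{G}={E,P,T}; candidates ⊆ {L,S,V}.
size 0: {}; under {} G still reaches {L,P,S,T,V} ∋ P.
size 1: {L}, {S}, {V}; under {L} G still reaches {P,S,T,V} ∋ P.
{S,V}: G⊥P given {S,V} in G with G→· removed — back-door holds.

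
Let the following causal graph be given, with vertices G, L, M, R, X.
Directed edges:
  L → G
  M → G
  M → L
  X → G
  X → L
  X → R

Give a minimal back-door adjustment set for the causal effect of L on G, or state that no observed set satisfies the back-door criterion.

desc(L)\{L}={G}; candidates ⊆ {M,R,X}.
size 0: {}; under {} L still reaches {G,M,R,X} ∋ G.
size 1: {M}, {R}, {X}; under {M} L still reaches {G,R,X} ∋ G.
{M,X}: L⊥G given {M,X} in G with L→· removed — back-door holds.

L→G: minimal back-door set {M, X}.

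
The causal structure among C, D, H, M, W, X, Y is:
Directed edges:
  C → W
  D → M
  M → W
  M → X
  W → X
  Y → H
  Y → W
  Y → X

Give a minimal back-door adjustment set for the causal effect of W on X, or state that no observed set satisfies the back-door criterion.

desc(W)\{W}={X}; candidates ⊆ {C,D,H,M,Y}.
size 0: {}; under {} W still reaches {C,D,H,M,X,Y} ∋ X.
size 1: {C}, {D}, {H} …(+2); under {C} W still reaches {D,H,M,X,Y} ∋ X.
{M,Y}: W⊥X given {M,Y} in G with W→· removed — back-door holds.

W→X: minimal back-door set {M, Y}.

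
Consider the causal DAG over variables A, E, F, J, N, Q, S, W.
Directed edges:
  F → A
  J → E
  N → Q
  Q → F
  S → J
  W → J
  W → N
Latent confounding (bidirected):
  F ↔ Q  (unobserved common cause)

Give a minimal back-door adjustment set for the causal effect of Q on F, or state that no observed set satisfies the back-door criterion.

Q→F: no observed back-door set.

desc(Q)\{Q}={A,F}; candidates ⊆ {E,J,N,S,W}.
Q↔F: latent back-door arc(s) into Q.
size 0: {}; under {} Q still reaches {A,E,F,J,N,W} ∋ F.
size 1: {E}, {J}, {N} …(+2); under {E} Q still reaches {A,F,J,N,S,W} ∋ F.
size 2: {E,J}, {E,N}, {E,S} …(+7); under {E,J} Q still reaches {A,F,N,S,W} ∋ F.
Q↔F cannot be blocked by any observed set — no back-door set.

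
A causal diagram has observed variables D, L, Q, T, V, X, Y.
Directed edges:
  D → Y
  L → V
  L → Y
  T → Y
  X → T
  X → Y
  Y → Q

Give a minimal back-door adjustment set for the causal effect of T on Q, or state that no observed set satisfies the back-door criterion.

T→Q: minimal back-door set {X}.

desc(T)\{T}={Q,Y}; candidates ⊆ {D,L,V,X}.
size 0: {}; under {} T still reaches {Q,X,Y} ∋ Q.
{X}: T⊥Q given {X} in G with T→· removed — back-door holds.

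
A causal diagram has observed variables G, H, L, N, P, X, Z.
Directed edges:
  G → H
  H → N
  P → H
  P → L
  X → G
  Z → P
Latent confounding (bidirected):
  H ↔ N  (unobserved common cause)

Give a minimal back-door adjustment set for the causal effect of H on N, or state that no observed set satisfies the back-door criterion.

H→N: no observed back-door set.

desc(H)\{H}={N}; candidates ⊆ {G,L,P,X,Z}.
H↔N: latent back-door arc(s) into H.
size 0: {}; under {} H still reaches {G,L,N,P,X,Z} ∋ N.
size 1: {G}, {L}, {P} …(+2); under {G} H still reaches {L,N,P,Z} ∋ N.
size 2: {G,L}, {G,P}, {G,X} …(+7); under {G,L} H still reaches {N,P,Z} ∋ N.
H↔N cannot be blocked by any observed set — no back-door set.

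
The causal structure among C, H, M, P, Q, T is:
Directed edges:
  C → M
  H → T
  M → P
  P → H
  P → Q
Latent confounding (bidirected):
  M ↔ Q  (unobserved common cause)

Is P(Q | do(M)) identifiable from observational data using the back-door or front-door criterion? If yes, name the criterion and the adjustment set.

P(Q|do(M)): frontdoor, adjust for {P}.

desc(M)\{M}={H,P,Q,T}; candidates ⊆ {C}.
M↔Q: latent back-door arc(s) into M.
size 0: {}; under {} M still reaches {C,Q} ∋ Q.
size 1: {C}; under {C} M still reaches {Q} ∋ Q.
M↔Q cannot be blocked by any observed set — no back-door set.
{P}: (i) intercepts every directed M→Q path; (ii) no back-door M→{P}; (iii) {M} blocks every back-door {P}→Q. Front-door holds.
P(Q|do(M)) = Σ_{P} P(P|M) Σ_{M'} P(Q|P,M')P(M').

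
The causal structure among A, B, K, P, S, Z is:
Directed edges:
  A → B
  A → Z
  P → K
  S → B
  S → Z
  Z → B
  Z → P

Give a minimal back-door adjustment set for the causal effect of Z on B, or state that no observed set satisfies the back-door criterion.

desc(Z)\{Z}={B,K,P}; candidates ⊆ {A,S}.
size 0: {}; under {} Z still reaches {A,B,S} ∋ B.
size 1: {A}, {S}; under {A} Z still reaches {B,S} ∋ B.
{A,S}: Z⊥B given {A,S} in G with Z→· removed — back-door holds.

Z→B: minimal back-door set {A, S}.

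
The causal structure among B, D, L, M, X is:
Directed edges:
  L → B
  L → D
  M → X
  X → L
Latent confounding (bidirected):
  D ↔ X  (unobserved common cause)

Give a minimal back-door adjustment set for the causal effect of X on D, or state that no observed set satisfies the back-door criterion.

X→D: no observed back-door set.

desc(X)\{X}={B,D,L}; candidates ⊆ {M}.
X↔D: latent back-door arc(s) into X.
size 0: {}; under {} X still reaches {D,M} ∋ D.
size 1: {M}; under {M} X still reaches {D} ∋ D.
X↔D cannot be blocked by any observed set — no back-door set.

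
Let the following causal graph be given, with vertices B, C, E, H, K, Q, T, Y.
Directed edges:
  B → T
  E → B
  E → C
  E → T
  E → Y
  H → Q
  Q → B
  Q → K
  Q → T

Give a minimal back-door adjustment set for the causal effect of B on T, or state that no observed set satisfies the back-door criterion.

B→T: minimal back-door set {E, Q}.

desc(B)\{B}={T}; candidates ⊆ {C,E,H,K,Q,Y}.
size 0: {}; under {} B still reaches {C,E,H,K,Q,T,Y} ∋ T.
size 1: {C}, {E}, {H} …(+3); under {C} B still reaches {E,H,K,Q,T,Y} ∋ T.
{E,Q}: B⊥T given {E,Q} in G with B→· removed — back-door holds.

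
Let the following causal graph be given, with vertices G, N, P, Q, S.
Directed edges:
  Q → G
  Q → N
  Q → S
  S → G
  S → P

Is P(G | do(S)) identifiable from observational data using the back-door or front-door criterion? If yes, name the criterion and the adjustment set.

P(G|do(S)): backdoor, adjust for {Q}.

desc(S)\{S}={G,P}; candidates ⊆ {N,Q}.
size 0: {}; under {} S still reaches {G,N,Q} ∋ G.
{Q}: S⊥G given {Q} in G with S→· removed — back-door holds.
P(G|do(S)) = Σ_{Q} P(G|S,Q)·P(Q).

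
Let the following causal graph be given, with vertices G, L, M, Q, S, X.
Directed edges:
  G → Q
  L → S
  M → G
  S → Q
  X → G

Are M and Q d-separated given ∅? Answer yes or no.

No — M and Q are d-connected given ∅.

Bayes-Ball from M | ∅ reaches {G,Q}.
Q ∈ reach(M|∅) ⇒ M ⊥̸ Q | ∅.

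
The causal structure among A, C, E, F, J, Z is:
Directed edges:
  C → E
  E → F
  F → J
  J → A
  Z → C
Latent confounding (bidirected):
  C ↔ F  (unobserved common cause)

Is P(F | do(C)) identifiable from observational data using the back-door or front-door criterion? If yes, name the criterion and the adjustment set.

desc(C)\{C}={A,E,F,J}; candidates ⊆ {Z}.
C↔F: latent back-door arc(s) into C.
size 0: {}; under {} C still reaches {A,F,J,Z} ∋ F.
size 1: {Z}; under {Z} C still reaches {A,F,J} ∋ F.
C↔F cannot be blocked by any observed set — no back-door set.
{E}: (i) intercepts every directed C→F path; (ii) no back-door C→{E}; (iii) {C} blocks every back-door {E}→F. Front-door holds.
P(F|do(C)) = Σ_{E} P(E|C) Σ_{C'} P(F|E,C')P(C').

P(F|do(C)): frontdoor, adjust for {E}.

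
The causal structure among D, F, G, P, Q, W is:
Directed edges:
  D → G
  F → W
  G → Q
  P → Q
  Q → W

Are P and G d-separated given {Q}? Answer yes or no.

No — P and G are d-connected given {Q}.

Bayes-Ball from P | {Q} reaches {D,G}.
G ∈ reach(P|{Q}) ⇒ P ⊥̸ G | {Q}.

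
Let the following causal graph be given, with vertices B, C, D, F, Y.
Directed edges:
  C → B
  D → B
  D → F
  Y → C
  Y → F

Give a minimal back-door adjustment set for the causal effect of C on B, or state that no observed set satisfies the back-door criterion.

C→B: minimal back-door set ∅.

desc(C)\{C}={B}; candidates ⊆ {D,F,Y}.
∅: C⊥B given ∅ in G with C→· removed — back-door holds.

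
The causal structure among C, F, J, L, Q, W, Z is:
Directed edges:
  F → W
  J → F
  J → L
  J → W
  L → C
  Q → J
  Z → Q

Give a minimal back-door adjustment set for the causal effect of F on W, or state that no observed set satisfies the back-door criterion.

desc(F)\{F}={W}; candidates ⊆ {C,J,L,Q,Z}.
size 0: {}; under {} F still reaches {C,J,L,Q,W,Z} ∋ W.
{J}: F⊥W given {J} in G with F→· removed — back-door holds.

F→W: minimal back-door set {J}.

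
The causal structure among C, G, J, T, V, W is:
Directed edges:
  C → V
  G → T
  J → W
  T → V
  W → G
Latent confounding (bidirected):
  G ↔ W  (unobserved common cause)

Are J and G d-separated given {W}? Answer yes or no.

No — J and G are d-connected given {W}.

Bayes-Ball from J | {W} reaches {G,T,V}.
G ∈ reach(J|{W}) ⇒ J ⊥̸ G | {W}.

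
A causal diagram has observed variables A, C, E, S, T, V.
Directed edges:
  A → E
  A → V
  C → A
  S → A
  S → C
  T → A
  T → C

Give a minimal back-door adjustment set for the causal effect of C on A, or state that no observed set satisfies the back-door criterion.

desc(C)\{C}={A,E,V}; candidates ⊆ {S,T}.
size 0: {}; under {} C still reaches {A,E,S,T,V} ∋ A.
size 1: {S}, {T}; under {S} C still reaches {A,E,T,V} ∋ A.
{S,T}: C⊥A given {S,T} in G with C→· removed — back-door holds.

C→A: minimal back-door set {S, T}.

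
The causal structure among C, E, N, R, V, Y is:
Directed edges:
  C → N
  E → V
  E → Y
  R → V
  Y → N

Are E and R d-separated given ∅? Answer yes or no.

Bayes-Ball from E | ∅ reaches {N,V,Y}.
R ∉ reach(E|∅) ⇒ E ⊥ R | ∅.

Yes — E ⊥ R | ∅.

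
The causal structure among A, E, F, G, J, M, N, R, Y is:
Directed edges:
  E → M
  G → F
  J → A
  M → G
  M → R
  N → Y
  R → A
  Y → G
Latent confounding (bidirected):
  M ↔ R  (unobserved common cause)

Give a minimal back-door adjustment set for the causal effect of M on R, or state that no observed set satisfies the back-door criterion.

desc(M)\{M}={A,F,G,R}; candidates ⊆ {E,J,N,Y}.
M↔R: latent back-door arc(s) into M.
size 0: {}; under {} M still reaches {A,E,R} ∋ R.
size 1: {E}, {J}, {N} …(+1); under {E} M still reaches {A,R} ∋ R.
size 2: {E,J}, {E,N}, {E,Y} …(+3); under {E,J} M still reaches {A,R} ∋ R.
M↔R cannot be blocked by any observed set — no back-door set.

M→R: no observed back-door set.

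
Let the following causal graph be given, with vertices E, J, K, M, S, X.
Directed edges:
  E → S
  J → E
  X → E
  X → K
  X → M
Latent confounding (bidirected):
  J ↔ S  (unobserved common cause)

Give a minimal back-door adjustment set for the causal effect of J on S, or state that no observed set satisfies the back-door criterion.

J→S: no observed back-door set.

desc(J)\{J}={E,S}; candidates ⊆ {K,M,X}.
J↔S: latent back-door arc(s) into J.
size 0: {}; under {} J still reaches {S} ∋ S.
size 1: {K}, {M}, {X}; under {K} J still reaches {S} ∋ S.
size 2: {K,M}, {K,X}, {M,X}; under {K,M} J still reaches {S} ∋ S.
J↔S cannot be blocked by any observed set — no back-door set.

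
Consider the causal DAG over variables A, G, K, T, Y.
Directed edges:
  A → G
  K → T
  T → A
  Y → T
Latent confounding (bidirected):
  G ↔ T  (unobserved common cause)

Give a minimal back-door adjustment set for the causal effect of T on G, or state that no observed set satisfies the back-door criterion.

T→G: no observed back-door set.

desc(T)\{T}={A,G}; candidates ⊆ {K,Y}.
T↔G: latent back-door arc(s) into T.
size 0: {}; under {} T still reaches {G,K,Y} ∋ G.
size 1: {K}, {Y}; under {K} T still reaches {G,Y} ∋ G.
size 2: {K,Y}; under {K,Y} T still reaches {G} ∋ G.
T↔G cannot be blocked by any observed set — no back-door set.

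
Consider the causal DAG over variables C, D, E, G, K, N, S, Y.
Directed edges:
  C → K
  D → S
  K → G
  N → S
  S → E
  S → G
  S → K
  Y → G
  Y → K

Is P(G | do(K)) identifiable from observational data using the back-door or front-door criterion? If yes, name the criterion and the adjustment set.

P(G|do(K)): backdoor, adjust for {S, Y}.

desc(K)\{K}={G}; candidates ⊆ {C,D,E,N,S,Y}.
size 0: {}; under {} K still reaches {C,D,E,G,N,S,Y} ∋ G.
size 1: {C}, {D}, {E} …(+3); under {C} K still reaches {D,E,G,N,S,Y} ∋ G.
{S,Y}: K⊥G given {S,Y} in G with K→· removed — back-door holds.
P(G|do(K)) = Σ_{S,Y} P(G|K,S,Y)·P(S,Y).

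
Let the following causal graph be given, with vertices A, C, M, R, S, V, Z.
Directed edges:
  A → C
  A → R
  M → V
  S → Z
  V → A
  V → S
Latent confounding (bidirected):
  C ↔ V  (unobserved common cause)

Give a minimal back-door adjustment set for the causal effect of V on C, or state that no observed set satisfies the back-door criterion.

V→C: no observed back-door set.

desc(V)\{V}={A,C,R,S,Z}; candidates ⊆ {M}.
V↔C: latent back-door arc(s) into V.
size 0: {}; under {} V still reaches {C,M} ∋ C.
size 1: {M}; under {M} V still reaches {C} ∋ C.
V↔C cannot be blocked by any observed set — no back-door set.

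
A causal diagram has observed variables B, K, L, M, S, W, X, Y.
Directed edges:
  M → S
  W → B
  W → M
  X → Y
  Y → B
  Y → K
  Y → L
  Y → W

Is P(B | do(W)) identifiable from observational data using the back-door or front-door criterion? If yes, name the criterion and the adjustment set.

P(B|do(W)): backdoor, adjust for {Y}.

desc(W)\{W}={B,M,S}; candidates ⊆ {K,L,X,Y}.
size 0: {}; under {} W still reaches {B,K,L,X,Y} ∋ B.
{Y}: W⊥B given {Y} in G with W→· removed — back-door holds.
P(B|do(W)) = Σ_{Y} P(B|W,Y)·P(Y).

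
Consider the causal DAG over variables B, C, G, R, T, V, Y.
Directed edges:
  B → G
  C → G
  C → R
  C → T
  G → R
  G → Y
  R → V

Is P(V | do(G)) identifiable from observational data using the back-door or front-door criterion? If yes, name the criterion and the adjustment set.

P(V|do(G)): backdoor, adjust for {C}.

desc(G)\{G}={R,V,Y}; candidates ⊆ {B,C,T}.
size 0: {}; under {} G still reaches {B,C,R,T,V} ∋ V.
{C}: G⊥V given {C} in G with G→· removed — back-door holds.
P(V|do(G)) = Σ_{C} P(V|G,C)·P(C).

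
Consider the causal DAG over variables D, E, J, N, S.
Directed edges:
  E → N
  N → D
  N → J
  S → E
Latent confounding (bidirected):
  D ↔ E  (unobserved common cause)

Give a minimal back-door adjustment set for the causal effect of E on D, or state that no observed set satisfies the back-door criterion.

E→D: no observed back-door set.

desc(E)\{E}={D,J,N}; candidates ⊆ {S}.
E↔D: latent back-door arc(s) into E.
size 0: {}; under {} E still reaches {D,S} ∋ D.
size 1: {S}; under {S} E still reaches {D} ∋ D.
E↔D cannot be blocked by any observed set — no back-door set.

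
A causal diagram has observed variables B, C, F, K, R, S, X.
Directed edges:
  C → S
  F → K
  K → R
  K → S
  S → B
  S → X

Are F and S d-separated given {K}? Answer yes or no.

Yes — F ⊥ S | {K}.

Bayes-Ball from F | {K} reaches ∅.
S ∉ reach(F|{K}) ⇒ F ⊥ S | {K}.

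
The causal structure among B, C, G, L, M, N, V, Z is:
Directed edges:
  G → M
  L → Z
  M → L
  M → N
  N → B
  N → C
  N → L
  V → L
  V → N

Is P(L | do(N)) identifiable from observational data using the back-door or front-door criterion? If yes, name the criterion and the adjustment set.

desc(N)\{N}={B,C,L,Z}; candidates ⊆ {G,M,V}.
size 0: {}; under {} N still reaches {G,L,M,V,Z} ∋ L.
size 1: {G}, {M}, {V}; under {G} N still reaches {L,M,V,Z} ∋ L.
{M,V}: N⊥L given {M,V} in G with N→· removed — back-door holds.
P(L|do(N)) = Σ_{M,V} P(L|N,M,V)·P(M,V).

P(L|do(N)): backdoor, adjust for {M, V}.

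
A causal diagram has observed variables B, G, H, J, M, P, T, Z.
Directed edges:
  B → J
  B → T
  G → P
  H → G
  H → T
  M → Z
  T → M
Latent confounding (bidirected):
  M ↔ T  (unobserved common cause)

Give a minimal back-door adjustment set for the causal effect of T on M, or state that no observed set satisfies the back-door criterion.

T→M: no observed back-door set.

desc(T)\{T}={M,Z}; candidates ⊆ {B,G,H,J,P}.
T↔M: latent back-door arc(s) into T.
size 0: {}; under {} T still reaches {B,G,H,J,M,P,Z} ∋ M.
size 1: {B}, {G}, {H} …(+2); under {B} T still reaches {G,H,M,P,Z} ∋ M.
size 2: {B,G}, {B,H}, {B,J} …(+7); under {B,G} T still reaches {H,M,Z} ∋ M.
T↔M cannot be blocked by any observed set — no back-door set.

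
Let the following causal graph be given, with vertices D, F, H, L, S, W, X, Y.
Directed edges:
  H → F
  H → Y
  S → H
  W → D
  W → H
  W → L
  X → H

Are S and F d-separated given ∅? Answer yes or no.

No — S and F are d-connected given ∅.

Bayes-Ball from S | ∅ reaches {F,H,Y}.
F ∈ reach(S|∅) ⇒ S ⊥̸ F | ∅.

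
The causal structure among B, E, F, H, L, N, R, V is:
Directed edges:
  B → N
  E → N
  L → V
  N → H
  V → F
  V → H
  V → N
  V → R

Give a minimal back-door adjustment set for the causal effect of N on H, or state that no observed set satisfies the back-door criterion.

desc(N)\{N}={H}; candidates ⊆ {B,E,F,L,R,V}.
size 0: {}; under {} N still reaches {B,E,F,H,L,R,V} ∋ H.
{V}: N⊥H given {V} in G with N→· removed — back-door holds.

N→H: minimal back-door set {V}.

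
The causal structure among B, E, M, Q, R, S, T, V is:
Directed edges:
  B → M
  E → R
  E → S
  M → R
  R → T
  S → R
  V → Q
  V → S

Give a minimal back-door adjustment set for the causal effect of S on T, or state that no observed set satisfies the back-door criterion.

S→T: minimal back-door set {E}.

desc(S)\{S}={R,T}; candidates ⊆ {B,E,M,Q,V}.
size 0: {}; under {} S still reaches {E,Q,R,T,V} ∋ T.
{E}: S⊥T given {E} in G with S→· removed — back-door holds.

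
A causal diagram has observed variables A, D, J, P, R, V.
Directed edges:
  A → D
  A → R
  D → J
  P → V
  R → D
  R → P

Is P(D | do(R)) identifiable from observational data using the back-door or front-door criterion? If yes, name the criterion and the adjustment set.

P(D|do(R)): backdoor, adjust for {A}.

desc(R)\{R}={D,J,P,V}; candidates ⊆ {A}.
size 0: {}; under {} R still reaches {A,D,J} ∋ D.
{A}: R⊥D given {A} in G with R→· removed — back-door holds.
P(D|do(R)) = Σ_{A} P(D|R,A)·P(A).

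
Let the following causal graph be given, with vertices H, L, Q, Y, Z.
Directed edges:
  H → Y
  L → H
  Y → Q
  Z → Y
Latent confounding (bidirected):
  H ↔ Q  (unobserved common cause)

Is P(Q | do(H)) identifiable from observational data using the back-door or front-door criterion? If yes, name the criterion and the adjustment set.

desc(H)\{H}={Q,Y}; candidates ⊆ {L,Z}.
H↔Q: latent back-door arc(s) into H.
size 0: {}; under {} H still reaches {L,Q} ∋ Q.
size 1: {L}, {Z}; under {L} H still reaches {Q} ∋ Q.
size 2: {L,Z}; under {L,Z} H still reaches {Q} ∋ Q.
H↔Q cannot be blocked by any observed set — no back-door set.
{Y}: (i) intercepts every directed H→Q path; (ii) no back-door H→{Y}; (iii) {H} blocks every back-door {Y}→Q. Front-door holds.
P(Q|do(H)) = Σ_{Y} P(Y|H) Σ_{H'} P(Q|Y,H')P(H').

P(Q|do(H)): frontdoor, adjust for {Y}.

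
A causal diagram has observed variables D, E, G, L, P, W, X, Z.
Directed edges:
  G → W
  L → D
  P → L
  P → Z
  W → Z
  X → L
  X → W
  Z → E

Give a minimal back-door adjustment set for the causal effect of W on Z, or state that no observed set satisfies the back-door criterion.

W→Z: minimal back-door set ∅.

desc(W)\{W}={E,Z}; candidates ⊆ {D,G,L,P,X}.
∅: W⊥Z given ∅ in G with W→· removed — back-door holds.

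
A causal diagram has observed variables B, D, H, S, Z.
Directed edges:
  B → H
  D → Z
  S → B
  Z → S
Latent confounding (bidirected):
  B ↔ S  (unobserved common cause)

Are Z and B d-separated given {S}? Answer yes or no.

Bayes-Ball from Z | {S} reaches {B,D,H}.
B ∈ reach(Z|{S}) ⇒ Z ⊥̸ B | {S}.

No — Z and B are d-connected given {S}.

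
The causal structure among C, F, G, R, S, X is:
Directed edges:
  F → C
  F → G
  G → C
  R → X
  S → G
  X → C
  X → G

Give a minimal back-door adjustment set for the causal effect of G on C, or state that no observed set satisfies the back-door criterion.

desc(G)\{G}={C}; candidates ⊆ {F,R,S,X}.
size 0: {}; under {} G still reaches {C,F,R,S,X} ∋ C.
size 1: {F}, {R}, {S} …(+1); under {F} G still reaches {C,R,S,X} ∋ C.
{F,X}: G⊥C given {F,X} in G with G→· removed — back-door holds.

G→C: minimal back-door set {F, X}.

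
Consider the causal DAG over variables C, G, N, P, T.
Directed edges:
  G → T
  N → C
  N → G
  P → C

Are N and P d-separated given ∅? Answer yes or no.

Yes — N ⊥ P | ∅.

Bayes-Ball from N | ∅ reaches {C,G,T}.
P ∉ reach(N|∅) ⇒ N ⊥ P | ∅.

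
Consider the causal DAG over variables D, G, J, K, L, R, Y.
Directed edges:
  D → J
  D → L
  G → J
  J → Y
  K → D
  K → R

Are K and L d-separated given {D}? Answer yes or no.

Yes — K ⊥ L | {D}.

Bayes-Ball from K | {D} reaches {R}.
L ∉ reach(K|{D}) ⇒ K ⊥ L | {D}.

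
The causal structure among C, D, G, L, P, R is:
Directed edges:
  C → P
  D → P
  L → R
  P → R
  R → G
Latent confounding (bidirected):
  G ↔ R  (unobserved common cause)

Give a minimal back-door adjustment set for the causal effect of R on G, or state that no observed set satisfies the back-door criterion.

R→G: no observed back-door set.

desc(R)\{R}={G}; candidates ⊆ {C,D,L,P}.
R↔G: latent back-door arc(s) into R.
size 0: {}; under {} R still reaches {C,D,G,L,P} ∋ G.
size 1: {C}, {D}, {L} …(+1); under {C} R still reaches {D,G,L,P} ∋ G.
size 2: {C,D}, {C,L}, {C,P} …(+3); under {C,D} R still reaches {G,L,P} ∋ G.
R↔G cannot be blocked by any observed set — no back-door set.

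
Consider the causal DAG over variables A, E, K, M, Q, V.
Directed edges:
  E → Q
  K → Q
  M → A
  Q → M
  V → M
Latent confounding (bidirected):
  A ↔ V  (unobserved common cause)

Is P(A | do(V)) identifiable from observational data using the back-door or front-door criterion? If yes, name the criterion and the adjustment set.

P(A|do(V)): frontdoor, adjust for {M}.

desc(V)\{V}={A,M}; candidates ⊆ {E,K,Q}.
V↔A: latent back-door arc(s) into V.
size 0: {}; under {} V still reaches {A} ∋ A.
size 1: {E}, {K}, {Q}; under {E} V still reaches {A} ∋ A.
size 2: {E,K}, {E,Q}, {K,Q}; under {E,K} V still reaches {A} ∋ A.
V↔A cannot be blocked by any observed set — no back-door set.
{M}: (i) intercepts every directed V→A path; (ii) no back-door V→{M}; (iii) {V} blocks every back-door {M}→A. Front-door holds.
P(A|do(V)) = Σ_{M} P(M|V) Σ_{V'} P(A|M,V')P(V').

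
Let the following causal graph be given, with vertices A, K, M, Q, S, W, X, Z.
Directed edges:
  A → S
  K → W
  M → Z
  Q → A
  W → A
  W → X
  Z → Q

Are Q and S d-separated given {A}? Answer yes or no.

Yes — Q ⊥ S | {A}.

Bayes-Ball from Q | {A} reaches {K,M,W,X,Z}.
S ∉ reach(Q|{A}) ⇒ Q ⊥ S | {A}.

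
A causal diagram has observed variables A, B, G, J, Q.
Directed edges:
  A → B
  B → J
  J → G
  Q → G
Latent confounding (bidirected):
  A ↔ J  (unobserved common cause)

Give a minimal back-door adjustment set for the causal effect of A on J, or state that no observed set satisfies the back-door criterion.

desc(A)\{A}={B,G,J}; candidates ⊆ {Q}.
A↔J: latent back-door arc(s) into A.
size 0: {}; under {} A still reaches {G,J} ∋ J.
size 1: {Q}; under {Q} A still reaches {G,J} ∋ J.
A↔J cannot be blocked by any observed set — no back-door set.

A→J: no observed back-door set.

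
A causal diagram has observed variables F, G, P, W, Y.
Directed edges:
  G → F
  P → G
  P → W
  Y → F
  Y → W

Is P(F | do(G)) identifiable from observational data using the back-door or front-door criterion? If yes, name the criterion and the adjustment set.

desc(G)\{G}={F}; candidates ⊆ {P,W,Y}.
∅: G⊥F given ∅ in G with G→· removed — back-door holds.
P(F|do(G)) = P(F|G) — no adjustment needed.

P(F|do(G)): backdoor, adjust for ∅.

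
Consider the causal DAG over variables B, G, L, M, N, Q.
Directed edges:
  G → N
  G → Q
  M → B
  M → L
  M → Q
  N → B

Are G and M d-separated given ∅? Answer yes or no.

Bayes-Ball from G | ∅ reaches {B,N,Q}.
M ∉ reach(G|∅) ⇒ G ⊥ M | ∅.

Yes — G ⊥ M | ∅.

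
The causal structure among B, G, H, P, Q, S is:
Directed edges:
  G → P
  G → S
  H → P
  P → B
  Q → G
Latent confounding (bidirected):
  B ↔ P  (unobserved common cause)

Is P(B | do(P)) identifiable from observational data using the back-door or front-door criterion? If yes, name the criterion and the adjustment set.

P(B|do(P)): not identifiable (no BD/FD set).

desc(P)\{P}={B}; candidates ⊆ {G,H,Q,S}.
P↔B: latent back-door arc(s) into P.
size 0: {}; under {} P still reaches {B,G,H,Q,S} ∋ B.
size 1: {G}, {H}, {Q} …(+1); under {G} P still reaches {B,H} ∋ B.
size 2: {G,H}, {G,Q}, {G,S} …(+3); under {G,H} P still reaches {B} ∋ B.
P↔B cannot be blocked by any observed set — no back-door set.
No mediator lies on a directed P→…→B path.
Neither criterion identifies P(B|do(P)) in this graph.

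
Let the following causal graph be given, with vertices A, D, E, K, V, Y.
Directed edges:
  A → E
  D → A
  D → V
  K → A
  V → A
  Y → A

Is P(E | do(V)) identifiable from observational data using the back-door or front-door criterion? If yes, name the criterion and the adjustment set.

desc(V)\{V}={A,E}; candidates ⊆ {D,K,Y}.
size 0: {}; under {} V still reaches {A,D,E} ∋ E.
{D}: V⊥E given {D} in G with V→· removed — back-door holds.
P(E|do(V)) = Σ_{D} P(E|V,D)·P(D).

P(E|do(V)): backdoor, adjust for {D}.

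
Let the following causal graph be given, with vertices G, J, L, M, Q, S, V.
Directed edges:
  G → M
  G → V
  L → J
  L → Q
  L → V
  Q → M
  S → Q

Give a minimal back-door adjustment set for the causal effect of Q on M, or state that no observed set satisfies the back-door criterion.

Q→M: minimal back-door set ∅.

desc(Q)\{Q}={M}; candidates ⊆ {G,J,L,S,V}.
∅: Q⊥M given ∅ in G with Q→· removed — back-door holds.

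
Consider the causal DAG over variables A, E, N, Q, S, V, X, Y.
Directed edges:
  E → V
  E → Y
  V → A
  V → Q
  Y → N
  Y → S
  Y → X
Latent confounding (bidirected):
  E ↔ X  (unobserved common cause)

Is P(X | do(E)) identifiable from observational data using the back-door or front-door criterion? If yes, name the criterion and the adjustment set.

desc(E)\{E}={A,N,Q,S,V,X,Y}; candidates ⊆ {—}.
E↔X: latent back-door arc(s) into E.
size 0: {}; under {} E still reaches {X} ∋ X.
E↔X cannot be blocked by any observed set — no back-door set.
{Y}: (i) intercepts every directed E→X path; (ii) no back-door E→{Y}; (iii) {E} blocks every back-door {Y}→X. Front-door holds.
P(X|do(E)) = Σ_{Y} P(Y|E) Σ_{E'} P(X|Y,E')P(E').

P(X|do(E)): frontdoor, adjust for {Y}.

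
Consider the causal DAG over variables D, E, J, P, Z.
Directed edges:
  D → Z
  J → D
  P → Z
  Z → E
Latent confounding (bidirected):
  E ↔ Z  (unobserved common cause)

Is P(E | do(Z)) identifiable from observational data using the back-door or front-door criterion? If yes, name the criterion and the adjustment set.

P(E|do(Z)): not identifiable (no BD/FD set).

desc(Z)\{Z}={E}; candidates ⊆ {D,J,P}.
Z↔E: latent back-door arc(s) into Z.
size 0: {}; under {} Z still reaches {D,E,J,P} ∋ E.
size 1: {D}, {J}, {P}; under {D} Z still reaches {E,P} ∋ E.
size 2: {D,J}, {D,P}, {J,P}; under {D,J} Z still reaches {E,P} ∋ E.
Z↔E cannot be blocked by any observed set — no back-door set.
No mediator lies on a directed Z→…→E path.
Neither criterion identifies P(E|do(Z)) in this graph.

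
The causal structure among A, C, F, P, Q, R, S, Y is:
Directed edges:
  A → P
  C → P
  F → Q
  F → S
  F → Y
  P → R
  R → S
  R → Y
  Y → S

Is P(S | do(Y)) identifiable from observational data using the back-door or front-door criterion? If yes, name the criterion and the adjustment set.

P(S|do(Y)): backdoor, adjust for {F, R}.

desc(Y)\{Y}={S}; candidates ⊆ {A,C,F,P,Q,R}.
size 0: {}; under {} Y still reaches {A,C,F,P,Q,R,S} ∋ S.
size 1: {A}, {C}, {F} …(+3); under {A} Y still reaches {C,F,P,Q,R,S} ∋ S.
{F,R}: Y⊥S given {F,R} in G with Y→· removed — back-door holds.
P(S|do(Y)) = Σ_{F,R} P(S|Y,F,R)·P(F,R).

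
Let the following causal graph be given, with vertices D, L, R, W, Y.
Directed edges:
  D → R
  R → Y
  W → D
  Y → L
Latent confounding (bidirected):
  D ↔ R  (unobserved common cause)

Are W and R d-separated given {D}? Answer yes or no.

Bayes-Ball from W | {D} reaches {L,R,Y}.
R ∈ reach(W|{D}) ⇒ W ⊥̸ R | {D}.

No — W and R are d-connected given {D}.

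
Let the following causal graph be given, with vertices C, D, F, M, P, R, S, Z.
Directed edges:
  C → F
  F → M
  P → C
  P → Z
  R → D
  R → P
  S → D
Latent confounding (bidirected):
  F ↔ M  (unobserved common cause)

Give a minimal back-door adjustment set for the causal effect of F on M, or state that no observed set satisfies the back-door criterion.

desc(F)\{F}={M}; candidates ⊆ {C,D,P,R,S,Z}.
F↔M: latent back-door arc(s) into F.
size 0: {}; under {} F still reaches {C,D,M,P,R,Z} ∋ M.
size 1: {C}, {D}, {P} …(+3); under {C} F still reaches {M} ∋ M.
size 2: {C,D}, {C,P}, {C,R} …(+12); under {C,D} F still reaches {M} ∋ M.
F↔M cannot be blocked by any observed set — no back-door set.

F→M: no observed back-door set.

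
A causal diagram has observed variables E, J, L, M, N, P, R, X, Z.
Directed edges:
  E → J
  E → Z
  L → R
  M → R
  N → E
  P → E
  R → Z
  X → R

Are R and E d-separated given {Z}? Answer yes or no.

Bayes-Ball from R | {Z} reaches {E,J,L,M,N,P,X}.
E ∈ reach(R|{Z}) ⇒ R ⊥̸ E | {Z}.

No — R and E are d-connected given {Z}.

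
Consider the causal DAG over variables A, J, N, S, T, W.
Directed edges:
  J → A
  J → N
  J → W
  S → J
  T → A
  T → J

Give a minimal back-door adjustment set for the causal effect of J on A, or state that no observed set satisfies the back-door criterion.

desc(J)\{J}={A,N,W}; candidates ⊆ {S,T}.
size 0: {}; under {} J still reaches {A,S,T} ∋ A.
{T}: J⊥A given {T} in G with J→· removed — back-door holds.

J→A: minimal back-door set {T}.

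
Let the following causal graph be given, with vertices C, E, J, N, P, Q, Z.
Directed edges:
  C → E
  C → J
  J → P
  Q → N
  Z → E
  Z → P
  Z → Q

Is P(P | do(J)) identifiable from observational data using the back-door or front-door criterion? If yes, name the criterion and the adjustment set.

P(P|do(J)): backdoor, adjust for ∅.

desc(J)\{J}={P}; candidates ⊆ {C,E,N,Q,Z}.
∅: J⊥P given ∅ in G with J→· removed — back-door holds.
P(P|do(J)) = P(P|J) — no adjustment needed.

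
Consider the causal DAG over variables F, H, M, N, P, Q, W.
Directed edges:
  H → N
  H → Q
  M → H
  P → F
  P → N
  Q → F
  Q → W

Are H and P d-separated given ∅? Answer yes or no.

Yes — H ⊥ P | ∅.

Bayes-Ball from H | ∅ reaches {F,M,N,Q,W}.
P ∉ reach(H|∅) ⇒ H ⊥ P | ∅.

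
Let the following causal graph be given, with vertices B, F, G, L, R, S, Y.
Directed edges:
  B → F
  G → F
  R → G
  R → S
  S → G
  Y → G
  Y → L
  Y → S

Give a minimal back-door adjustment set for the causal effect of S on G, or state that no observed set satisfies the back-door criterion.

desc(S)\{S}={F,G}; candidates ⊆ {B,L,R,Y}.
size 0: {}; under {} S still reaches {F,G,L,R,Y} ∋ G.
size 1: {B}, {L}, {R} …(+1); under {B} S still reaches {F,G,L,R,Y} ∋ G.
{R,Y}: S⊥G given {R,Y} in G with S→· removed — back-door holds.

S→G: minimal back-door set {R, Y}.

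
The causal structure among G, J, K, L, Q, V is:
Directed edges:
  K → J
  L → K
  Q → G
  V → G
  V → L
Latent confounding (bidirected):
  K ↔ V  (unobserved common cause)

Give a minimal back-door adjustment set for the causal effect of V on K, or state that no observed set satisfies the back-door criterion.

V→K: no observed back-door set.

desc(V)\{V}={G,J,K,L}; candidates ⊆ {Q}.
V↔K: latent back-door arc(s) into V.
size 0: {}; under {} V still reaches {J,K} ∋ K.
size 1: {Q}; under {Q} V still reaches {J,K} ∋ K.
V↔K cannot be blocked by any observed set — no back-door set.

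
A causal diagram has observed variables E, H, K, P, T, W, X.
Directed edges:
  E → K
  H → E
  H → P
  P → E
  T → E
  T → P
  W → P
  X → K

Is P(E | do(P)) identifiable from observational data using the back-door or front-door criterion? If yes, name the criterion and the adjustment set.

P(E|do(P)): backdoor, adjust for {H, T}.

desc(P)\{P}={E,K}; candidates ⊆ {H,T,W,X}.
size 0: {}; under {} P still reaches {E,H,K,T,W} ∋ E.
size 1: {H}, {T}, {W} …(+1); under {H} P still reaches {E,K,T,W} ∋ E.
{H,T}: P⊥E given {H,T} in G with P→· removed — back-door holds.
P(E|do(P)) = Σ_{H,T} P(E|P,H,T)·P(H,T).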